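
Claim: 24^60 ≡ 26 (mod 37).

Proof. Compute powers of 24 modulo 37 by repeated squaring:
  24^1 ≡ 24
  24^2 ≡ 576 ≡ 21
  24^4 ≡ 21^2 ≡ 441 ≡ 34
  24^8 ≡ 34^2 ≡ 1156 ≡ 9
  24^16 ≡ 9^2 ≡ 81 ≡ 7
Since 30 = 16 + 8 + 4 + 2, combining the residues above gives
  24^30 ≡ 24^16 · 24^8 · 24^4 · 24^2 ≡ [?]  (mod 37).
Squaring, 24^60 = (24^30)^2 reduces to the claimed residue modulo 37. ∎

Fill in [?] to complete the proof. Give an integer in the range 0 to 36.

27

24^16 · 24^8 · 24^4 · 24^2 ≡ 7 · 9 · 34 · 21 = 44982.
44982 mod 37 = 27, so 24^30 ≡ 27 (mod 37).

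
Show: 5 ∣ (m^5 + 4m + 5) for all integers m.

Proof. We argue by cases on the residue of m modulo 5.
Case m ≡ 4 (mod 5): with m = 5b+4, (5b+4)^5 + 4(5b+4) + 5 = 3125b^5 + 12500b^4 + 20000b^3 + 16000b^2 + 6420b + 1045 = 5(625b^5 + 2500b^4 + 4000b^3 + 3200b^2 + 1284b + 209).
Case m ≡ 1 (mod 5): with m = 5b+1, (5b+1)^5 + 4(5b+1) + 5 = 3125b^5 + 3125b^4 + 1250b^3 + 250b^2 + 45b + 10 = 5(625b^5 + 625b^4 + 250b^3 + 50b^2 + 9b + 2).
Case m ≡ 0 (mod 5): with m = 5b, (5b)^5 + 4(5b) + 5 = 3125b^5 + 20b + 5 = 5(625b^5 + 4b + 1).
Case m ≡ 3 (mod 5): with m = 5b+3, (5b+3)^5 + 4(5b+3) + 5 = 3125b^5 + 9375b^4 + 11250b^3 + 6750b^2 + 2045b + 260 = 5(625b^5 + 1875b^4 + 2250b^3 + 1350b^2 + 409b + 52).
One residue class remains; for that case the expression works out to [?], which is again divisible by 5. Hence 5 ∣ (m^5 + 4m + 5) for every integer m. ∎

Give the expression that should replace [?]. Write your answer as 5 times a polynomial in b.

5(625b^5 + 1250b^4 + 1000b^3 + 400b^2 + 84b + 9)

The residues treated are {4, 1, 0, 3}, so the missing case is m ≡ 2 (mod 5); write m = 5b+2.
Then (5b+2)^5 + 4(5b+2) + 5 = 3125b^5 + 6250b^4 + 5000b^3 + 2000b^2 + 420b + 45 = 5(625b^5 + 1250b^4 + 1000b^3 + 400b^2 + 84b + 9).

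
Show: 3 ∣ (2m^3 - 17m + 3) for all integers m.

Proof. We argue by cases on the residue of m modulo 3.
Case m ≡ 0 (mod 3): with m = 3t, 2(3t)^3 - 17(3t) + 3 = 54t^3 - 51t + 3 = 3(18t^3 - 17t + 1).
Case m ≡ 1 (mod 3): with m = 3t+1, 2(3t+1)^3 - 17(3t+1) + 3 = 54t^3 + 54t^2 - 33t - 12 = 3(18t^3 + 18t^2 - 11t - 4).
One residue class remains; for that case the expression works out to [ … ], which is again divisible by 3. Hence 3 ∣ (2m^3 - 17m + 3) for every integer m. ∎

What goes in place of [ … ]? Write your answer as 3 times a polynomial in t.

Only m ≡ 2 (mod 3) is unaccounted for. Put m = 3t+2:
2(3t+2)^3 - 17(3t+2) + 3 expands to 54t^3 + 108t^2 + 21t - 15,
and factoring out 3 leaves 3(18t^3 + 36t^2 + 7t - 5).

3(18t^3 + 36t^2 + 7t - 5)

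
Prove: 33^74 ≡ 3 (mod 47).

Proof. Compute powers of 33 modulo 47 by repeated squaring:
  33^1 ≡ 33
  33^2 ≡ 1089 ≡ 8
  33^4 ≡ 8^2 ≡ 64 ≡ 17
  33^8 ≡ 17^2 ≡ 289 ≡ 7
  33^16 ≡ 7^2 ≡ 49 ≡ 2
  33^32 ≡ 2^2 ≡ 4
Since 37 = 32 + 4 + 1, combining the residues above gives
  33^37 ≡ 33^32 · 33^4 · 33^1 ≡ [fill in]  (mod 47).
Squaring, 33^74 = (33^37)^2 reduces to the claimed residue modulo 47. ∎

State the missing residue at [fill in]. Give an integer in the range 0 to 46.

Multiply the listed residues: 4 · 17 · 33 = 68 → 2244.
Reducing modulo 47: 2244 = 47·47 + 35, so 33^37 ≡ 35.

35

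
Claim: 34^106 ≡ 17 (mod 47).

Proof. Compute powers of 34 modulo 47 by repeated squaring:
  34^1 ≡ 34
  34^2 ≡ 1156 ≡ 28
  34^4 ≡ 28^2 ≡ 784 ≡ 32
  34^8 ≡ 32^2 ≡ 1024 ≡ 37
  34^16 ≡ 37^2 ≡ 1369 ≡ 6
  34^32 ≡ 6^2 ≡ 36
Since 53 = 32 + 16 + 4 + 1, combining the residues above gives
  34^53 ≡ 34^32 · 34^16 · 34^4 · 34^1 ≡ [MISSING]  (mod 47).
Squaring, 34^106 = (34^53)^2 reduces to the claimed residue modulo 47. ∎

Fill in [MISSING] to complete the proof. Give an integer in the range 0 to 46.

34^32 · 34^16 · 34^4 · 34^1 ≡ 36 · 6 · 32 · 34 = 235008.
235008 mod 47 = 8, so 34^53 ≡ 8 (mod 47).

8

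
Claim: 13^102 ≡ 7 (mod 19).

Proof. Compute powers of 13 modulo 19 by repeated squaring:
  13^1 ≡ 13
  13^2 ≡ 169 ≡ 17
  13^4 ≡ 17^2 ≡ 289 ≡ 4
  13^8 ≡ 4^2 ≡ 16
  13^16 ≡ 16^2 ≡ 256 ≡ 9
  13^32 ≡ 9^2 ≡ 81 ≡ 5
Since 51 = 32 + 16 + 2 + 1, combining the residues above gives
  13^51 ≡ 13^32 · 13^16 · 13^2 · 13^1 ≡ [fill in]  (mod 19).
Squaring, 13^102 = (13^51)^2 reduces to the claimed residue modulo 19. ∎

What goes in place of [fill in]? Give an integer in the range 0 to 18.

Multiply the listed residues: 5 · 9 · 17 · 13 = 45 → 765 → 9945.
Reducing modulo 19: 9945 = 523·19 + 8, so 13^51 ≡ 8.

8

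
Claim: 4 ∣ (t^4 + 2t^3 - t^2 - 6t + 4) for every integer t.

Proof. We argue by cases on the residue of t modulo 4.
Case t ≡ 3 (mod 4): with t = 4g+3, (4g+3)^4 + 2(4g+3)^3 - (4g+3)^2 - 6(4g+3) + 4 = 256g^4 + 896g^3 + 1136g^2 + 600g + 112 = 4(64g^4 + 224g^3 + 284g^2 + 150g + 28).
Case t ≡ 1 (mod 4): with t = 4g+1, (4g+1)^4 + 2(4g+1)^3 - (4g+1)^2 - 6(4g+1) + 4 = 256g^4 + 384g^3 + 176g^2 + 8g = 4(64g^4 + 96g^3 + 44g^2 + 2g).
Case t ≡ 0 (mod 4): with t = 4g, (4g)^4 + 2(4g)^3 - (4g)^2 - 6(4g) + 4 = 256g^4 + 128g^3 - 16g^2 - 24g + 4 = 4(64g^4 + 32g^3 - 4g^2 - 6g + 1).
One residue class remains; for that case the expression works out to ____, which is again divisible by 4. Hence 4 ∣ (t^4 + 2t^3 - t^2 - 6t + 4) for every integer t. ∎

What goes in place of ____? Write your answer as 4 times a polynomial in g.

The residues treated are {3, 1, 0}, so the missing case is t ≡ 2 (mod 4); write t = 4g+2.
Then (4g+2)^4 + 2(4g+2)^3 - (4g+2)^2 - 6(4g+2) + 4 = 256g^4 + 640g^3 + 560g^2 + 184g + 20 = 4(64g^4 + 160g^3 + 140g^2 + 46g + 5).

4(64g^4 + 160g^3 + 140g^2 + 46g + 5)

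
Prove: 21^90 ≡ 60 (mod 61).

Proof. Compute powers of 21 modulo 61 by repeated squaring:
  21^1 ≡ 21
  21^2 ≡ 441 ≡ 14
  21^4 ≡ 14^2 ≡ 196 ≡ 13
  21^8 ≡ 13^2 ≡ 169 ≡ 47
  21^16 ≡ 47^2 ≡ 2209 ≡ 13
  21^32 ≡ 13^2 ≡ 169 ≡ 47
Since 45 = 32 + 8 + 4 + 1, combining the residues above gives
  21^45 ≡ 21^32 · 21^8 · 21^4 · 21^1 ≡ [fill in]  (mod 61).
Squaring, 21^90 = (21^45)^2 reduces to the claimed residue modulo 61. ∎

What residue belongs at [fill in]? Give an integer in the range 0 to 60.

21^32 · 21^8 · 21^4 · 21^1 ≡ 47 · 47 · 13 · 21 = 603057.
603057 mod 61 = 11, so 21^45 ≡ 11 (mod 61).

11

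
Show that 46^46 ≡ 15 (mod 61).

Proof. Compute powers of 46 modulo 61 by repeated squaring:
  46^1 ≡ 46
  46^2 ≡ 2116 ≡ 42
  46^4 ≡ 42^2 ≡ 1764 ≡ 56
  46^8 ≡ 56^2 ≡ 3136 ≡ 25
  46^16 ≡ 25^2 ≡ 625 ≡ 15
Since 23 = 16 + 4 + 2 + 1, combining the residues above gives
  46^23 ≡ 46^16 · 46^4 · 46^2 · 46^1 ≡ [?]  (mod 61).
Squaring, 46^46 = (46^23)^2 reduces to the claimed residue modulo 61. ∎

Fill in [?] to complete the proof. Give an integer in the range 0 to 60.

Multiply the listed residues: 15 · 56 · 42 · 46 = 840 → 35280 → 1622880.
Reducing modulo 61: 1622880 = 26604·61 + 36, so 46^23 ≡ 36.

36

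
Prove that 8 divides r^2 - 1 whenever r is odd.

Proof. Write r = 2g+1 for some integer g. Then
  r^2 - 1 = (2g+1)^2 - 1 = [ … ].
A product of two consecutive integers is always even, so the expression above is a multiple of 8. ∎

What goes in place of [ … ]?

(2g+1)^2 - 1 = 4g^2 + 4g + 1 - 1 = 4g^2 + 4g = 4g(g+1).
Since g and g+1 are consecutive, g(g+1) is even, and 4·(even) is a multiple of 8.

4g(g + 1)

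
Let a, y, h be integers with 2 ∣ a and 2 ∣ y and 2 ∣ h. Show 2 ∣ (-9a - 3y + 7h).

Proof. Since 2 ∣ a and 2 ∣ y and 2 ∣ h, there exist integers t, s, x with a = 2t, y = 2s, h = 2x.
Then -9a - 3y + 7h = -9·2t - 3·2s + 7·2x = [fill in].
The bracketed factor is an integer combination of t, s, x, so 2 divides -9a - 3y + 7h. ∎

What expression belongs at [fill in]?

2(-3s - 9t + 7x)

Pull the common 2 out of every term: -9·2t - 3·2s + 7·2x = 2(-3s - 9t + 7x).
-3s - 9t + 7x is an integer, which exhibits the divisibility.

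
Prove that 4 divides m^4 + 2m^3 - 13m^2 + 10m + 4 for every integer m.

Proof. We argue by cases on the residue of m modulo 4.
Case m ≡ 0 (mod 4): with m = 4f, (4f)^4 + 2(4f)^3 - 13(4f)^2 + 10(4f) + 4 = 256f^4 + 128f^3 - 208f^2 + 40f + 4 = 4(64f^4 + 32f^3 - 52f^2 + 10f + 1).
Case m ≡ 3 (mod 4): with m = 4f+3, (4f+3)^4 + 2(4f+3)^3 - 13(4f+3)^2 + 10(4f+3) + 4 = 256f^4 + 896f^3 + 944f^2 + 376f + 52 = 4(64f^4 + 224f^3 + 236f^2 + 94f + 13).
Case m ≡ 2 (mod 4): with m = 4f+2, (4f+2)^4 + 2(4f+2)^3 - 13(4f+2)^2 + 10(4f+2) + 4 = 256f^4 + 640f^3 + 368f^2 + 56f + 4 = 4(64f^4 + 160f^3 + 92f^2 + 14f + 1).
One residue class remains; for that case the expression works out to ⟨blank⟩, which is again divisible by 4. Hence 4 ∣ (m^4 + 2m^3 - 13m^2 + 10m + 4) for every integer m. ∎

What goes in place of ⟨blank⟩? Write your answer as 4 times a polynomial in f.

The residues treated are {0, 3, 2}, so the missing case is m ≡ 1 (mod 4); write m = 4f+1.
Then (4f+1)^4 + 2(4f+1)^3 - 13(4f+1)^2 + 10(4f+1) + 4 = 256f^4 + 384f^3 - 16f^2 - 24f + 4 = 4(64f^4 + 96f^3 - 4f^2 - 6f + 1).

4(64f^4 + 96f^3 - 4f^2 - 6f + 1)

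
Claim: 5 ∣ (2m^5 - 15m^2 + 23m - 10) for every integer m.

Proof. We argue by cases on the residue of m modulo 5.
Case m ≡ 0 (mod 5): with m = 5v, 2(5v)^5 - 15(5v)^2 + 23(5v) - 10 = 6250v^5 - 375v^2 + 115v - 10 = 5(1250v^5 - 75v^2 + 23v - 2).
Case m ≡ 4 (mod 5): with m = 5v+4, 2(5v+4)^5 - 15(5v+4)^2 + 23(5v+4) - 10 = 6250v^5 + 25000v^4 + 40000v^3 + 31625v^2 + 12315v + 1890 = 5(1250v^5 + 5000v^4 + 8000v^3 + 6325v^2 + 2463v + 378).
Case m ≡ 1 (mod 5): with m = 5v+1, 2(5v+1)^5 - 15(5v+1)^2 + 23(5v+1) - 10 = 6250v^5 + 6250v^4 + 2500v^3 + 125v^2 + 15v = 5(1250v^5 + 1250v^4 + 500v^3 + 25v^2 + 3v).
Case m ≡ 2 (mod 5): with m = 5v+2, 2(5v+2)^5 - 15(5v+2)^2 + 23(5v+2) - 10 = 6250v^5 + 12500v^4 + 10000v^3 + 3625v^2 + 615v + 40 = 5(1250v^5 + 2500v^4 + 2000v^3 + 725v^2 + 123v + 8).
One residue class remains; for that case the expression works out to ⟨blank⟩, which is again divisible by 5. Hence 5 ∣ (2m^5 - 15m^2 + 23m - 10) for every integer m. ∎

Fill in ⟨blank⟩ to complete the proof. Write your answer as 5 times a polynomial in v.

5(1250v^5 + 3750v^4 + 4500v^3 + 2625v^2 + 743v + 82)

The residues treated are {0, 4, 1, 2}, so the missing case is m ≡ 3 (mod 5); write m = 5v+3.
Then 2(5v+3)^5 - 15(5v+3)^2 + 23(5v+3) - 10 = 6250v^5 + 18750v^4 + 22500v^3 + 13125v^2 + 3715v + 410 = 5(1250v^5 + 3750v^4 + 4500v^3 + 2625v^2 + 743v + 82).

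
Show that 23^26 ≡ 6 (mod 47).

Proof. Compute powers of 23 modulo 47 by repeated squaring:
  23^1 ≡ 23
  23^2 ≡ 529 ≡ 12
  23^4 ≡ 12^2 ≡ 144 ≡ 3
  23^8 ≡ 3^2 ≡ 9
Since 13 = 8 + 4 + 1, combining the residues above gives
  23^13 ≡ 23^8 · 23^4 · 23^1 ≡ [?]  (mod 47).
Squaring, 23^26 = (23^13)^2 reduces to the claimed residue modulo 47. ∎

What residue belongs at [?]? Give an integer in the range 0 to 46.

Multiply the listed residues: 9 · 3 · 23 = 27 → 621.
Reducing modulo 47: 621 = 13·47 + 10, so 23^13 ≡ 10.

10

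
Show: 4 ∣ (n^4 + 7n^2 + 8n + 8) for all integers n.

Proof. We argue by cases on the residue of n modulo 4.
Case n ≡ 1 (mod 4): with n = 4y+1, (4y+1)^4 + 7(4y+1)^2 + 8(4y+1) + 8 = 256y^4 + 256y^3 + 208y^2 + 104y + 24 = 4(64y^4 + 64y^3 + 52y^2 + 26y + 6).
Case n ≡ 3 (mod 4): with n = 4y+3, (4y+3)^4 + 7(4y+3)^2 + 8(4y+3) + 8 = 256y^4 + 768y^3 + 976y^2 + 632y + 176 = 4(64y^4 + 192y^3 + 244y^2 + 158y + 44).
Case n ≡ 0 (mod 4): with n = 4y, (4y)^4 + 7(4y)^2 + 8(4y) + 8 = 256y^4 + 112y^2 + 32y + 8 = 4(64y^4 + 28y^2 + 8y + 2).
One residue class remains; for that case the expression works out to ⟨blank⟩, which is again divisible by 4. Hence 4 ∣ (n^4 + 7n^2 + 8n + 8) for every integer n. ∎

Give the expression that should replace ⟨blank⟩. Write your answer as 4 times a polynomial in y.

The residues treated are {1, 3, 0}, so the missing case is n ≡ 2 (mod 4); write n = 4y+2.
Then (4y+2)^4 + 7(4y+2)^2 + 8(4y+2) + 8 = 256y^4 + 512y^3 + 496y^2 + 272y + 68 = 4(64y^4 + 128y^3 + 124y^2 + 68y + 17).

4(64y^4 + 128y^3 + 124y^2 + 68y + 17)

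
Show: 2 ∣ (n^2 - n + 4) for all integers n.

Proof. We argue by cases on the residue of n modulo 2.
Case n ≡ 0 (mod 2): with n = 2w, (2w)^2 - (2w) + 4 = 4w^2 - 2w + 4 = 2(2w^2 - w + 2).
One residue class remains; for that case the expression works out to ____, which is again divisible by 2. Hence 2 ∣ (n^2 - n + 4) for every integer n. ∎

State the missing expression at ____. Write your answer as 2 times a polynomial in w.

2(2w^2 + w + 2)

The residues treated are {0}, so the missing case is n ≡ 1 (mod 2); write n = 2w+1.
Then (2w+1)^2 - (2w+1) + 4 = 4w^2 + 2w + 4 = 2(2w^2 + w + 2).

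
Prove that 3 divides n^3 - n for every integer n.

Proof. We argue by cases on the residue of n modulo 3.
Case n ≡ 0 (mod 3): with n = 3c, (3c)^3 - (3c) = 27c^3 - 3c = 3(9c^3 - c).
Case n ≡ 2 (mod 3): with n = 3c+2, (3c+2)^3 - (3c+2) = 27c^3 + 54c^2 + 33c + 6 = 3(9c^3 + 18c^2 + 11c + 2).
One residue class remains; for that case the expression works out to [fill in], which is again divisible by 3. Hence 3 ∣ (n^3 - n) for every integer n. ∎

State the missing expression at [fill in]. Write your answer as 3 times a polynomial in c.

Only n ≡ 1 (mod 3) is unaccounted for. Put n = 3c+1:
(3c+1)^3 - (3c+1) expands to 27c^3 + 27c^2 + 6c,
and factoring out 3 leaves 3(9c^3 + 9c^2 + 2c).

3(9c^3 + 9c^2 + 2c)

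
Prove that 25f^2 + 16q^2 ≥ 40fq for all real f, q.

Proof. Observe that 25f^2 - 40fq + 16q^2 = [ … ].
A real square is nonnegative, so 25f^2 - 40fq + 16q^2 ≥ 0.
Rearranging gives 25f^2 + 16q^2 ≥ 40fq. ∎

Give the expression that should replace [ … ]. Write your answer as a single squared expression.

(5f - 4q)^2

The leading and trailing coefficients are 5^2 and 4^2, and 40 = 2·5·4, so the trinomial is (5f - 4q)^2.
Hence 25f^2 - 40fq + 16q^2 ≥ 0.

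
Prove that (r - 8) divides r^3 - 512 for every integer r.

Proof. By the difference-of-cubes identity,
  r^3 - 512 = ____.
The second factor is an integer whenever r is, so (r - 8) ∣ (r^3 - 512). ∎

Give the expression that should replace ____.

a^3 - b^3 = (a - b)(a^2 + ab + b^2). With a = r, b = 8:
r^3 - 512 = (r - 8)(r^2 + 8r + 64).

(r - 8)(r^2 + 8r + 64)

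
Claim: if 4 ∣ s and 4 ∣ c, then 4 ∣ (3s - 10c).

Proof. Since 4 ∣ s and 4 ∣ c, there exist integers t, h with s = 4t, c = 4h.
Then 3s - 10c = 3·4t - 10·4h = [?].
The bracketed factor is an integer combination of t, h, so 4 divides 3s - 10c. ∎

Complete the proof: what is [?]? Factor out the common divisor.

4(-10h + 3t)

Each term has a factor of 4: 3·4t - 10·4h = 4·(-10h + 3t).
Since -10h + 3t is an integer, 4 ∣ (3s - 10c).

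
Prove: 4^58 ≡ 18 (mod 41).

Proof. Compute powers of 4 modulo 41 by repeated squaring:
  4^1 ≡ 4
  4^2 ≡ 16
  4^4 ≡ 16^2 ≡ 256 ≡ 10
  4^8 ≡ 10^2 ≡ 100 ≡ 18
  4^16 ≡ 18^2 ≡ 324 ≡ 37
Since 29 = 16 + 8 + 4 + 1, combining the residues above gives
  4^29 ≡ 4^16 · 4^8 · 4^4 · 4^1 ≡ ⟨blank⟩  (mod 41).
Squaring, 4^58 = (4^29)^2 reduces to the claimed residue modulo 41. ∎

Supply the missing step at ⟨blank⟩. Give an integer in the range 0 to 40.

4^16 · 4^8 · 4^4 · 4^1 ≡ 37 · 18 · 10 · 4 = 26640.
26640 mod 41 = 31, so 4^29 ≡ 31 (mod 41).

31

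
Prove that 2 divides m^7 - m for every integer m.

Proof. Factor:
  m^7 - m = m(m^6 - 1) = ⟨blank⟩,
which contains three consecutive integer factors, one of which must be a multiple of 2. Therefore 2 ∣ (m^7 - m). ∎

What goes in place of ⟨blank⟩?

(m - 1)m(m + 1)(m^4 + m^2 + 1)

m^6 - 1 = (m^2 - 1)(m^4 + m^2 + 1), and m^2 - 1 = (m-1)(m+1).
So m(m^6 - 1) = (m - 1)m(m + 1)(m^4 + m^2 + 1).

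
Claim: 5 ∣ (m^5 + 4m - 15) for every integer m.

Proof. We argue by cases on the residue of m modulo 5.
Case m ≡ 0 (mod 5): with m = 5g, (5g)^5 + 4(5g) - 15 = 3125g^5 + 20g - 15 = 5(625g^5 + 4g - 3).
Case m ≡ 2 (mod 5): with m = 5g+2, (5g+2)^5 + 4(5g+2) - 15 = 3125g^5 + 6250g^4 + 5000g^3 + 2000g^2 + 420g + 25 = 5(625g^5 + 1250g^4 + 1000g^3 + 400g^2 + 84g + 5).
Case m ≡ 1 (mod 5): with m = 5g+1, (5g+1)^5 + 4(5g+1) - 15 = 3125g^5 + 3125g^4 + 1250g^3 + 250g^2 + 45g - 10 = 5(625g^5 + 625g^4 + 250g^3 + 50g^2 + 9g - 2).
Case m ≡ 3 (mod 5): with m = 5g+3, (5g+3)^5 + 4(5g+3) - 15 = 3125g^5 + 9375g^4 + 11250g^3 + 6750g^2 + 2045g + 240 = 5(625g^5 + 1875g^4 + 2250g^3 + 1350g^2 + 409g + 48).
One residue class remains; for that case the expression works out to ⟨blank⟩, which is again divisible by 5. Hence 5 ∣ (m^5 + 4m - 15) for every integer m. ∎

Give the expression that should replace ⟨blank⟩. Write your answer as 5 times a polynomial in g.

5(625g^5 + 2500g^4 + 4000g^3 + 3200g^2 + 1284g + 205)

Only m ≡ 4 (mod 5) is unaccounted for. Put m = 5g+4:
(5g+4)^5 + 4(5g+4) - 15 expands to 3125g^5 + 12500g^4 + 20000g^3 + 16000g^2 + 6420g + 1025,
and factoring out 5 leaves 5(625g^5 + 2500g^4 + 4000g^3 + 3200g^2 + 1284g + 205).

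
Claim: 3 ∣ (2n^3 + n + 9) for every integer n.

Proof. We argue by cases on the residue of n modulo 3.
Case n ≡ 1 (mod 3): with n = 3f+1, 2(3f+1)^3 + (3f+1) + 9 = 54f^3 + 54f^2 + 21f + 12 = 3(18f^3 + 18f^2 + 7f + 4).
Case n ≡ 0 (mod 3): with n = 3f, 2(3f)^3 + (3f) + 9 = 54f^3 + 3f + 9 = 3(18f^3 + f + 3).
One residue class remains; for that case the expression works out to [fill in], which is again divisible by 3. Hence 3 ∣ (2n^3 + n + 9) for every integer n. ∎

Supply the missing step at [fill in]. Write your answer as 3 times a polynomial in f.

3(18f^3 + 36f^2 + 25f + 9)

Only n ≡ 2 (mod 3) is unaccounted for. Put n = 3f+2:
2(3f+2)^3 + (3f+2) + 9 expands to 54f^3 + 108f^2 + 75f + 27,
and factoring out 3 leaves 3(18f^3 + 36f^2 + 25f + 9).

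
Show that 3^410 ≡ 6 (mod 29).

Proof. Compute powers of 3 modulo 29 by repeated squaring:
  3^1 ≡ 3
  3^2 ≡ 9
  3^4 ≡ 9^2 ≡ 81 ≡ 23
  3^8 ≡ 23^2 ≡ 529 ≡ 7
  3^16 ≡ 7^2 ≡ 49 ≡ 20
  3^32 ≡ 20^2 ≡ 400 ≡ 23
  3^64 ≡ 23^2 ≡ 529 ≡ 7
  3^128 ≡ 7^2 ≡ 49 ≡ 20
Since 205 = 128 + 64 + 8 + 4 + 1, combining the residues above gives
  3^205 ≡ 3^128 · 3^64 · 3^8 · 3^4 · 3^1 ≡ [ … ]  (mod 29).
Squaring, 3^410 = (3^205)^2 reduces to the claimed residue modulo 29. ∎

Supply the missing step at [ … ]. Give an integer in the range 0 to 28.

21

Multiply the listed residues: 20 · 7 · 7 · 23 · 3 = 140 → 980 → 22540 → 67620.
Reducing modulo 29: 67620 = 2331·29 + 21, so 3^205 ≡ 21.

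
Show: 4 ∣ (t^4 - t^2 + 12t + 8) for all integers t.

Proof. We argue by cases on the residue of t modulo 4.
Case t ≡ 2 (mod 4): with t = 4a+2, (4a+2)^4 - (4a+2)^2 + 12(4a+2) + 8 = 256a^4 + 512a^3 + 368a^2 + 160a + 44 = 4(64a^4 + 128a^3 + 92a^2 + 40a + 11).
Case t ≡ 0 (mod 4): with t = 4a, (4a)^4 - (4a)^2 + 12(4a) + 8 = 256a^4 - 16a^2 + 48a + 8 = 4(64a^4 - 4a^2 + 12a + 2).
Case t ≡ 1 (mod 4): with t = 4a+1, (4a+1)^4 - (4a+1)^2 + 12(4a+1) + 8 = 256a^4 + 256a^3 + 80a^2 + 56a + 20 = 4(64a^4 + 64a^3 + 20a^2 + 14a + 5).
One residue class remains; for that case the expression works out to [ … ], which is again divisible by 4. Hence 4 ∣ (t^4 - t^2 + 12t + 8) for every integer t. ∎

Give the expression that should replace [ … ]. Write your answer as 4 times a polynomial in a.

4(64a^4 + 192a^3 + 212a^2 + 114a + 29)

Only t ≡ 3 (mod 4) is unaccounted for. Put t = 4a+3:
(4a+3)^4 - (4a+3)^2 + 12(4a+3) + 8 expands to 256a^4 + 768a^3 + 848a^2 + 456a + 116,
and factoring out 4 leaves 4(64a^4 + 192a^3 + 212a^2 + 114a + 29).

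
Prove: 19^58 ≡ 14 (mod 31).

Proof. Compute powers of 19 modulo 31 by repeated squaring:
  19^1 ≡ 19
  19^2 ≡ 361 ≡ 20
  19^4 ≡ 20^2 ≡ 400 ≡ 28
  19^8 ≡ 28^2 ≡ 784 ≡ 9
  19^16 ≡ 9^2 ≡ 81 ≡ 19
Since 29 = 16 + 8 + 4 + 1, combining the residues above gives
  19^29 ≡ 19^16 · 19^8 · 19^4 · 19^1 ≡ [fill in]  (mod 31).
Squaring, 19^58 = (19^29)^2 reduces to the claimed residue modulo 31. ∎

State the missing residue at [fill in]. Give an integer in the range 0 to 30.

18

19^16 · 19^8 · 19^4 · 19^1 ≡ 19 · 9 · 28 · 19 = 90972.
90972 mod 31 = 18, so 19^29 ≡ 18 (mod 31).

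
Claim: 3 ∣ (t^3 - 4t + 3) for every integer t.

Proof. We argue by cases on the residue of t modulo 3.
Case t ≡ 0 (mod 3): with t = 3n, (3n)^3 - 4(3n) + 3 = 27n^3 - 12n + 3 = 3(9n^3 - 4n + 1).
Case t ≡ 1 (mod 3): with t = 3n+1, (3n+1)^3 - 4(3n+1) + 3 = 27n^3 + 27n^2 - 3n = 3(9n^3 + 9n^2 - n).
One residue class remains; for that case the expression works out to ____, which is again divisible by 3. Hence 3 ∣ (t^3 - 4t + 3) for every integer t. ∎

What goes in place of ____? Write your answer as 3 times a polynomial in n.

3(9n^3 + 18n^2 + 8n + 1)

The residues treated are {0, 1}, so the missing case is t ≡ 2 (mod 3); write t = 3n+2.
Then (3n+2)^3 - 4(3n+2) + 3 = 27n^3 + 54n^2 + 24n + 3 = 3(9n^3 + 18n^2 + 8n + 1).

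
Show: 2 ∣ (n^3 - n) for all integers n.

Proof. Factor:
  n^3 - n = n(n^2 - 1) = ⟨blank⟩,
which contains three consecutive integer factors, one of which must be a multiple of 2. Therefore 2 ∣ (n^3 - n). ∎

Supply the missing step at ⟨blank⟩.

(n - 1)n(n + 1)

n(n^2 - 1) = n(n - 1)(n + 1) = (n - 1)n(n + 1).
These three factors are consecutive integers, so their product is divisible by 2.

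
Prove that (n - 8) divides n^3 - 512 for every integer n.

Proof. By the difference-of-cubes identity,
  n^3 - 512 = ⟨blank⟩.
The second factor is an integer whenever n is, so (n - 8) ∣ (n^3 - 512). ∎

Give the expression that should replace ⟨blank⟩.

(n - 8)(n^2 + 8n + 64)

Polynomial division of n^3 - 512 by n - 8 leaves remainder 0 and quotient n^2 + 8n + 64.
Hence n^3 - 512 = (n - 8)(n^2 + 8n + 64).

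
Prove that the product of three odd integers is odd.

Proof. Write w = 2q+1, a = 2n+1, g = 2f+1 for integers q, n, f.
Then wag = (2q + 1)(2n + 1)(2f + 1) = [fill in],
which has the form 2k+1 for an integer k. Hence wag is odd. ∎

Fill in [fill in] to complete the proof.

2(4fnq + 2fn + 2fq + f + 2nq + n + q) + 1

Expanding: (2q + 1)(2n + 1)(2f + 1) = 8fnq + 4fn + 4fq + 2f + 4nq + 2n + 2q + 1.
Every term except the constant is even, so this is 2(4fnq + 2fn + 2fq + f + 2nq + n + q) + 1,
and 4fnq + 2fn + 2fq + f + 2nq + n + q ∈ ℤ gives the required form.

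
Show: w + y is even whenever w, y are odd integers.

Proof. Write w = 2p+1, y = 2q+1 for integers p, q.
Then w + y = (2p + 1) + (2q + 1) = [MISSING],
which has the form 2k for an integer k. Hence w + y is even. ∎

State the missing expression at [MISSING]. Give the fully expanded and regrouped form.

Expanding: (2p + 1) + (2q + 1) = 2p + 2q + 2.
Every term is even; pulling out the factor of 2 gives 2(p + q + 1).

2(p + q + 1)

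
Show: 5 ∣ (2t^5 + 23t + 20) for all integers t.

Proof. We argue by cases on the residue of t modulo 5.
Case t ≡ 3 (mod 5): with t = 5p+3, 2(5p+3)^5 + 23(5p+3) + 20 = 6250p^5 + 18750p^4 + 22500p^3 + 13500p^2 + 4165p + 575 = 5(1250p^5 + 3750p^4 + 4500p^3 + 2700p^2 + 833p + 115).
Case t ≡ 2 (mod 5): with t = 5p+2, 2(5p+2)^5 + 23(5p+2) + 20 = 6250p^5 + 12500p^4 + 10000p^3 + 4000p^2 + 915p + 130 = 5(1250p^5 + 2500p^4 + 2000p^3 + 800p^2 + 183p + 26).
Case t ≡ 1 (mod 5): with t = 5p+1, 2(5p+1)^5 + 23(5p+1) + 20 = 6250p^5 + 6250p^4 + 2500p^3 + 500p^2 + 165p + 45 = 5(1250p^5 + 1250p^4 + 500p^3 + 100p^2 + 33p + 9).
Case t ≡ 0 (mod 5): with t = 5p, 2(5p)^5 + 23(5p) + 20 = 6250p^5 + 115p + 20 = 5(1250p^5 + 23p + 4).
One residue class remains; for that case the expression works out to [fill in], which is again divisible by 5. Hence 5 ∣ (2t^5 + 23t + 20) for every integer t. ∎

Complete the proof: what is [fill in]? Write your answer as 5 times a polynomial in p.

The residues treated are {3, 2, 1, 0}, so the missing case is t ≡ 4 (mod 5); write t = 5p+4.
Then 2(5p+4)^5 + 23(5p+4) + 20 = 6250p^5 + 25000p^4 + 40000p^3 + 32000p^2 + 12915p + 2160 = 5(1250p^5 + 5000p^4 + 8000p^3 + 6400p^2 + 2583p + 432).

5(1250p^5 + 5000p^4 + 8000p^3 + 6400p^2 + 2583p + 432)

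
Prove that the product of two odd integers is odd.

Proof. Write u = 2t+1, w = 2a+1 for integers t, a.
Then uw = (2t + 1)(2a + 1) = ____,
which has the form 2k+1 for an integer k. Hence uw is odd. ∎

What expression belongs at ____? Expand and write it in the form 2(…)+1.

Expanding: (2t + 1)(2a + 1) = 4at + 2a + 2t + 1.
Every term except the constant is even, so this is 2(2at + a + t) + 1,
and 2at + a + t ∈ ℤ gives the required form.

2(2at + a + t) + 1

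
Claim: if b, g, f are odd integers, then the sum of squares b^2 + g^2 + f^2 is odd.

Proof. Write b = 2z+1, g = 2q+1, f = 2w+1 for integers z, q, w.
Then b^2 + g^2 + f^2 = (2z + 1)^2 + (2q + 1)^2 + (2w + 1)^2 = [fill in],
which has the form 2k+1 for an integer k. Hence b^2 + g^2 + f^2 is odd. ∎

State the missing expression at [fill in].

Expanding: (2z + 1)^2 + (2q + 1)^2 + (2w + 1)^2 = 4q^2 + 4q + 4w^2 + 4w + 4z^2 + 4z + 3.
Every term except the constant is even, so this is 2(2q^2 + 2q + 2w^2 + 2w + 2z^2 + 2z + 1) + 1,
and 2q^2 + 2q + 2w^2 + 2w + 2z^2 + 2z + 1 ∈ ℤ gives the required form.

2(2q^2 + 2q + 2w^2 + 2w + 2z^2 + 2z + 1) + 1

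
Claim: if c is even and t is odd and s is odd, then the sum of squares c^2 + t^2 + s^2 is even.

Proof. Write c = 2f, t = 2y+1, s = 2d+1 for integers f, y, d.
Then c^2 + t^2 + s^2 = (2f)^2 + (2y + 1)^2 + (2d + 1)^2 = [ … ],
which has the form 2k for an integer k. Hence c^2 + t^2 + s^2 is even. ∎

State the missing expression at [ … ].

(2f)^2 + (2y + 1)^2 + (2d + 1)^2 = 4d^2 + 4d + 4f^2 + 4y^2 + 4y + 2
= 2(2d^2 + 2d + 2f^2 + 2y^2 + 2y + 1).
Since 2d^2 + 2d + 2f^2 + 2y^2 + 2y + 1 is an integer, the sum of squares is of the form 2k for an integer k.

2(2d^2 + 2d + 2f^2 + 2y^2 + 2y + 1)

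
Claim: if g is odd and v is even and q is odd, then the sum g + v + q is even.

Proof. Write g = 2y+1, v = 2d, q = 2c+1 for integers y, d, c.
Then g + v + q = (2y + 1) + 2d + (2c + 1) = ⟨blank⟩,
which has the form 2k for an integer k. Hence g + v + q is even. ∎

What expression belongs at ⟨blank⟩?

Expanding: (2y + 1) + 2d + (2c + 1) = 2c + 2d + 2y + 2.
Every term is even; pulling out the factor of 2 gives 2(c + d + y + 1).

2(c + d + y + 1)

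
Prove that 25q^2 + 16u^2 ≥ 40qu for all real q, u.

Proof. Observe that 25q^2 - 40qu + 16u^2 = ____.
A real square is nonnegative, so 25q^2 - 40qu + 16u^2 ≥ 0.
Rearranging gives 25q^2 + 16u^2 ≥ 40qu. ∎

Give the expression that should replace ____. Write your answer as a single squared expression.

(5q - 4u)^2

The leading and trailing coefficients are 5^2 and 4^2, and 40 = 2·5·4, so the trinomial is (5q - 4u)^2.
Hence 25q^2 - 40qu + 16u^2 ≥ 0.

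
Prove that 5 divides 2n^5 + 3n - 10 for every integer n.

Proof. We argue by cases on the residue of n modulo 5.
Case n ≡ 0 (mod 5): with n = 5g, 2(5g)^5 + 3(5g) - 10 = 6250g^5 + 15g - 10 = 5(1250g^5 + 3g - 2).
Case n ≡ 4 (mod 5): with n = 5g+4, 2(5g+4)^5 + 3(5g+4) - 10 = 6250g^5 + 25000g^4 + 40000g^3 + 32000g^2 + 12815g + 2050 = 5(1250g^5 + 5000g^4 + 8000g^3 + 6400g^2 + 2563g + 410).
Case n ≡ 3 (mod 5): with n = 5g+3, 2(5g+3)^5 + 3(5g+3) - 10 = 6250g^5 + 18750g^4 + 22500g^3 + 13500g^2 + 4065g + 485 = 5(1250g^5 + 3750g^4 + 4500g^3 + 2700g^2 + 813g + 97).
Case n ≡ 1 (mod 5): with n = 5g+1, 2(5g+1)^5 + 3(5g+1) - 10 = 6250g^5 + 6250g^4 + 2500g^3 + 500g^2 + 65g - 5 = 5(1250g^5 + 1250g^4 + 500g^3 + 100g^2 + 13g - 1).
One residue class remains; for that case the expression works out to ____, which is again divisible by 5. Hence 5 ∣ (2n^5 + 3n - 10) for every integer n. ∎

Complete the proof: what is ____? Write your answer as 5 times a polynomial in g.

The residues treated are {0, 4, 3, 1}, so the missing case is n ≡ 2 (mod 5); write n = 5g+2.
Then 2(5g+2)^5 + 3(5g+2) - 10 = 6250g^5 + 12500g^4 + 10000g^3 + 4000g^2 + 815g + 60 = 5(1250g^5 + 2500g^4 + 2000g^3 + 800g^2 + 163g + 12).

5(1250g^5 + 2500g^4 + 2000g^3 + 800g^2 + 163g + 12)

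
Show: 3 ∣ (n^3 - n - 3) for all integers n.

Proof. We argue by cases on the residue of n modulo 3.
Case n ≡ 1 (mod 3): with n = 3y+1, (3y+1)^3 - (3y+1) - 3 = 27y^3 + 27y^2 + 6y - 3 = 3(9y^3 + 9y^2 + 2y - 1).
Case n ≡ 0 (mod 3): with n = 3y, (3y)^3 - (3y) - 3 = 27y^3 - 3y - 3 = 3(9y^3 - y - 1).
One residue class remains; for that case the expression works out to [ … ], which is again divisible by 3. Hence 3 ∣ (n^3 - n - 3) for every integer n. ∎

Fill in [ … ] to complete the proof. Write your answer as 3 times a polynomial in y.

Only n ≡ 2 (mod 3) is unaccounted for. Put n = 3y+2:
(3y+2)^3 - (3y+2) - 3 expands to 27y^3 + 54y^2 + 33y + 3,
and factoring out 3 leaves 3(9y^3 + 18y^2 + 11y + 1).

3(9y^3 + 18y^2 + 11y + 1)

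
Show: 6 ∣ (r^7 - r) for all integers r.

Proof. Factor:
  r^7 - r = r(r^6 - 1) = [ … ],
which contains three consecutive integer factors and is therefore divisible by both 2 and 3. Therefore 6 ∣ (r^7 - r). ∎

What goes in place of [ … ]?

(r - 1)r(r + 1)(r^4 + r^2 + 1)

r^6 - 1 = (r^2 - 1)(r^4 + r^2 + 1), and r^2 - 1 = (r-1)(r+1).
So r(r^6 - 1) = (r - 1)r(r + 1)(r^4 + r^2 + 1).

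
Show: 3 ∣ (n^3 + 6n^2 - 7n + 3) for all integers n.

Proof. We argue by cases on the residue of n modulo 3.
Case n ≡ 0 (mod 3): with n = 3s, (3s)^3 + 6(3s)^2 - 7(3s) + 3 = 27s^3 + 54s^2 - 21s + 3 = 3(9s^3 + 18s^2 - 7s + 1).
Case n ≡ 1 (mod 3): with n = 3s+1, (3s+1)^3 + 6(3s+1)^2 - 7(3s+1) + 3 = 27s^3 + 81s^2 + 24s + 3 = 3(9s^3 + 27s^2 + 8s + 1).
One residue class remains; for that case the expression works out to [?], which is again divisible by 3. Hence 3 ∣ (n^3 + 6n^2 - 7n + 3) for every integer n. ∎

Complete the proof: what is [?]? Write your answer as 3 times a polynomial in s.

Only n ≡ 2 (mod 3) is unaccounted for. Put n = 3s+2:
(3s+2)^3 + 6(3s+2)^2 - 7(3s+2) + 3 expands to 27s^3 + 108s^2 + 87s + 21,
and factoring out 3 leaves 3(9s^3 + 36s^2 + 29s + 7).

3(9s^3 + 36s^2 + 29s + 7)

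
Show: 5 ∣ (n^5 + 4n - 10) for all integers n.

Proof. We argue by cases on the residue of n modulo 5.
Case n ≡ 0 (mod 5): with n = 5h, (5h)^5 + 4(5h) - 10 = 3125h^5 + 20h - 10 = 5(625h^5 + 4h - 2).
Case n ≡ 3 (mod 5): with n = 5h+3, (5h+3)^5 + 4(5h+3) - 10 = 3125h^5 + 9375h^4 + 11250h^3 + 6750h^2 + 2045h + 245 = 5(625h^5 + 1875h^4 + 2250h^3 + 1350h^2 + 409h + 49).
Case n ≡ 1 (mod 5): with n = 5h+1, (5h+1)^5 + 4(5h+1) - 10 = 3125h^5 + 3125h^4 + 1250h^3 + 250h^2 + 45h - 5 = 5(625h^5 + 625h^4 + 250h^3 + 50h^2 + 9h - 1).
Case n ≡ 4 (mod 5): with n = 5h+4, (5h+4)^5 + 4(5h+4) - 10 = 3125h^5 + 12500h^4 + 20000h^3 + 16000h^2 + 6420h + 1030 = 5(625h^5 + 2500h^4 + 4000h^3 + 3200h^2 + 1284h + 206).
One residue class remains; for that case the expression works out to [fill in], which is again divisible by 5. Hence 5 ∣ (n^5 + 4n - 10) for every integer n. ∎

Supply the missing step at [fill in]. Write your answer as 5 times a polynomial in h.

5(625h^5 + 1250h^4 + 1000h^3 + 400h^2 + 84h + 6)

The residues treated are {0, 3, 1, 4}, so the missing case is n ≡ 2 (mod 5); write n = 5h+2.
Then (5h+2)^5 + 4(5h+2) - 10 = 3125h^5 + 6250h^4 + 5000h^3 + 2000h^2 + 420h + 30 = 5(625h^5 + 1250h^4 + 1000h^3 + 400h^2 + 84h + 6).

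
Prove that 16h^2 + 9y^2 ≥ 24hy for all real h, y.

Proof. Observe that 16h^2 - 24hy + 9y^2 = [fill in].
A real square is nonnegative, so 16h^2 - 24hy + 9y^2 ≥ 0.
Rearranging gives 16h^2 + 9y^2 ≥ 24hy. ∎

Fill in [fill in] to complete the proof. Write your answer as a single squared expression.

(4h - 3y)^2

The leading and trailing coefficients are 4^2 and 3^2, and 24 = 2·4·3, so the trinomial is (4h - 3y)^2.
Hence 16h^2 - 24hy + 9y^2 ≥ 0.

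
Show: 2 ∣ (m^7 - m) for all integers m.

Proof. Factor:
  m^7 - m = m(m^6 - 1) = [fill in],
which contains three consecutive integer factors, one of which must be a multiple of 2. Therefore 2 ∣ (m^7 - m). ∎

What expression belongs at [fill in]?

(m - 1)m(m + 1)(m^4 + m^2 + 1)

m^6 - 1 = (m^2 - 1)(m^4 + m^2 + 1), and m^2 - 1 = (m-1)(m+1).
So m(m^6 - 1) = (m - 1)m(m + 1)(m^4 + m^2 + 1).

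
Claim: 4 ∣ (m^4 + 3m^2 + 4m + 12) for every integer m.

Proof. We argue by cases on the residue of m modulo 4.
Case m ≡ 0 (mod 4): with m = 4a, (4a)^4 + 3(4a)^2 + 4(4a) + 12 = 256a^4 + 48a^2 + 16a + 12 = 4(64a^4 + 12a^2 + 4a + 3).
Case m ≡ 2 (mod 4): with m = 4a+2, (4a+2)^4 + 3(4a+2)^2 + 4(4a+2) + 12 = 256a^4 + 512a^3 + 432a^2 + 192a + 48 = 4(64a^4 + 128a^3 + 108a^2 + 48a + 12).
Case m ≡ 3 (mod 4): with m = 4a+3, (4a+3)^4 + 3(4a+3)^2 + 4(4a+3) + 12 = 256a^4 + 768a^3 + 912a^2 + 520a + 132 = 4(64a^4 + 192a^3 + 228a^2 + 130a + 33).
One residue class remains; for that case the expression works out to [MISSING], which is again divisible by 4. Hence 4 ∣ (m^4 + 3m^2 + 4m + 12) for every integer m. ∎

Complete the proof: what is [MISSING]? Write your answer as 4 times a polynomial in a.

Only m ≡ 1 (mod 4) is unaccounted for. Put m = 4a+1:
(4a+1)^4 + 3(4a+1)^2 + 4(4a+1) + 12 expands to 256a^4 + 256a^3 + 144a^2 + 56a + 20,
and factoring out 4 leaves 4(64a^4 + 64a^3 + 36a^2 + 14a + 5).

4(64a^4 + 64a^3 + 36a^2 + 14a + 5)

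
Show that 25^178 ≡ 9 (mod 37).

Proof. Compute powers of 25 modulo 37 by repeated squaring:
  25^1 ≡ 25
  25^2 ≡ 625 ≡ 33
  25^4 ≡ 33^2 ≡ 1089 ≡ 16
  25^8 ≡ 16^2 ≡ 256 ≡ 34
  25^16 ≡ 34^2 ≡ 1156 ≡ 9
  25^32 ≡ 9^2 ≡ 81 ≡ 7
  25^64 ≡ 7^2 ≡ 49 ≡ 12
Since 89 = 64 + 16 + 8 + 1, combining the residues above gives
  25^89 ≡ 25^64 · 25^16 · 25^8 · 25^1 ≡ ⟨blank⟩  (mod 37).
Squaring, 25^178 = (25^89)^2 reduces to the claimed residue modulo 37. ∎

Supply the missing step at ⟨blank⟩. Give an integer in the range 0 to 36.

25^64 · 25^16 · 25^8 · 25^1 ≡ 12 · 9 · 34 · 25 = 91800.
91800 mod 37 = 3, so 25^89 ≡ 3 (mod 37).

3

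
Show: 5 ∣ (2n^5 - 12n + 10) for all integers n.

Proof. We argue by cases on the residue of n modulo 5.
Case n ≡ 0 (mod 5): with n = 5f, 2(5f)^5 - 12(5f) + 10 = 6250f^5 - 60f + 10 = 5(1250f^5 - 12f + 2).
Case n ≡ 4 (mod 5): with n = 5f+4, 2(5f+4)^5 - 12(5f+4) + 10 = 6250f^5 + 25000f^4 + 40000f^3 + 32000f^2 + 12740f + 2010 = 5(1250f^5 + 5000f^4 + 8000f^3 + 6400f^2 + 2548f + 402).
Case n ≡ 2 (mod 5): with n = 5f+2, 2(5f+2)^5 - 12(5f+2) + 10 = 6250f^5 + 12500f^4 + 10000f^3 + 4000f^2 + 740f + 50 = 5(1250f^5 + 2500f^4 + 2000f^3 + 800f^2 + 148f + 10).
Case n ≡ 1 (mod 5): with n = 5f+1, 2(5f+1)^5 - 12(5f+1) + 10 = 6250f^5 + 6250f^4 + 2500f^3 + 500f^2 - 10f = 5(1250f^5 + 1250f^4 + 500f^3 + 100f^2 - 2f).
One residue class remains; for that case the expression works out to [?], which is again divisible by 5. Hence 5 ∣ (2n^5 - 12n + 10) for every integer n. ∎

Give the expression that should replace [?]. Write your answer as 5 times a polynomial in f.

5(1250f^5 + 3750f^4 + 4500f^3 + 2700f^2 + 798f + 92)

Only n ≡ 3 (mod 5) is unaccounted for. Put n = 5f+3:
2(5f+3)^5 - 12(5f+3) + 10 expands to 6250f^5 + 18750f^4 + 22500f^3 + 13500f^2 + 3990f + 460,
and factoring out 5 leaves 5(1250f^5 + 3750f^4 + 4500f^3 + 2700f^2 + 798f + 92).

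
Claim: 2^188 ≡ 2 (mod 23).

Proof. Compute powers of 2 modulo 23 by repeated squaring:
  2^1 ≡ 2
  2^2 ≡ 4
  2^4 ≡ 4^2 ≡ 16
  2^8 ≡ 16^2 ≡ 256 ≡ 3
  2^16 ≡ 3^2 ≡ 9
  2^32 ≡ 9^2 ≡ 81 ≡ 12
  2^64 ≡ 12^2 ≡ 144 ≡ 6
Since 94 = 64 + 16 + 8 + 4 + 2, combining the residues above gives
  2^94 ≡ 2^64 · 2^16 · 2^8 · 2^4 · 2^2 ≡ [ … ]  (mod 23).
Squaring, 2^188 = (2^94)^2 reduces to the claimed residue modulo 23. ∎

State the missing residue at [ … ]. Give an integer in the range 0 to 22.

18

Multiply the listed residues: 6 · 9 · 3 · 16 · 4 = 54 → 162 → 2592 → 10368.
Reducing modulo 23: 10368 = 450·23 + 18, so 2^94 ≡ 18.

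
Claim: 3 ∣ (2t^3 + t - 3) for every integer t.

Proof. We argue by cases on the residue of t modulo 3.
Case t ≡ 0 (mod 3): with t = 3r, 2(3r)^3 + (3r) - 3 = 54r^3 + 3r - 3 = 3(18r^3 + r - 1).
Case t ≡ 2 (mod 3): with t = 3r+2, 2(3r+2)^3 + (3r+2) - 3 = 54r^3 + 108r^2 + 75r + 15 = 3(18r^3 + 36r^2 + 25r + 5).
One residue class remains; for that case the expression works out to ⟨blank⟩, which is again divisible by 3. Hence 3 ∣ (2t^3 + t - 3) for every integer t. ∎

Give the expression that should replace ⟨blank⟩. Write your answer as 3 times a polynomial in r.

3(18r^3 + 18r^2 + 7r)

The residues treated are {0, 2}, so the missing case is t ≡ 1 (mod 3); write t = 3r+1.
Then 2(3r+1)^3 + (3r+1) - 3 = 54r^3 + 54r^2 + 21r = 3(18r^3 + 18r^2 + 7r).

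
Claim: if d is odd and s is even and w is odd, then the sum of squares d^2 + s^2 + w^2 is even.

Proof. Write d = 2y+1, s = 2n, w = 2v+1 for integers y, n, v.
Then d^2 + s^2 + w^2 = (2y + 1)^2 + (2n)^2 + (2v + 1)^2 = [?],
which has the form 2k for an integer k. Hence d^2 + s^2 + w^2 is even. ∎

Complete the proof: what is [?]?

2(2n^2 + 2v^2 + 2v + 2y^2 + 2y + 1)

Expanding: (2y + 1)^2 + (2n)^2 + (2v + 1)^2 = 4n^2 + 4v^2 + 4v + 4y^2 + 4y + 2.
Every term is even; pulling out the factor of 2 gives 2(2n^2 + 2v^2 + 2v + 2y^2 + 2y + 1).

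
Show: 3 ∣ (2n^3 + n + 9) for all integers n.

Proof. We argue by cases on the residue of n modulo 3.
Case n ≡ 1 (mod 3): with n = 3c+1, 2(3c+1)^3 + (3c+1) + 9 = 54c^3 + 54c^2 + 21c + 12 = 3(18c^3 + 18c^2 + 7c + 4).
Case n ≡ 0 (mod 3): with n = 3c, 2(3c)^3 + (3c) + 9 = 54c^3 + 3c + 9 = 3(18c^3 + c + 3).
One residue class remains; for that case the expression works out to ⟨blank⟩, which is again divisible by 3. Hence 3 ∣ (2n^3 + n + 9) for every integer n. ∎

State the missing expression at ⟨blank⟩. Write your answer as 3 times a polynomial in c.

The residues treated are {1, 0}, so the missing case is n ≡ 2 (mod 3); write n = 3c+2.
Then 2(3c+2)^3 + (3c+2) + 9 = 54c^3 + 108c^2 + 75c + 27 = 3(18c^3 + 36c^2 + 25c + 9).

3(18c^3 + 36c^2 + 25c + 9)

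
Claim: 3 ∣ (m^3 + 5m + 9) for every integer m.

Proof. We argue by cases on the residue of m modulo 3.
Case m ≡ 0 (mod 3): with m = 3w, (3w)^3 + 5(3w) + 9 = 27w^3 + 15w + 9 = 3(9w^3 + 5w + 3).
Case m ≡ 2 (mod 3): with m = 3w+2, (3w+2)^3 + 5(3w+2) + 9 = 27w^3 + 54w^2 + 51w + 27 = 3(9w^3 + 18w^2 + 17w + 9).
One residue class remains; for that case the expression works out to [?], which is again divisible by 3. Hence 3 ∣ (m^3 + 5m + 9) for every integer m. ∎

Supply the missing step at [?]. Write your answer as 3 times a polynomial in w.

The residues treated are {0, 2}, so the missing case is m ≡ 1 (mod 3); write m = 3w+1.
Then (3w+1)^3 + 5(3w+1) + 9 = 27w^3 + 27w^2 + 24w + 15 = 3(9w^3 + 9w^2 + 8w + 5).

3(9w^3 + 9w^2 + 8w + 5)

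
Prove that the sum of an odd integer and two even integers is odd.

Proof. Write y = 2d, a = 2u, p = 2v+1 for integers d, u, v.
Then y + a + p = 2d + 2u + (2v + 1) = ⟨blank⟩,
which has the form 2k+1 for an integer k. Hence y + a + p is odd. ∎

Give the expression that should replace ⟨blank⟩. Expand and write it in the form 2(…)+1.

2d + 2u + (2v + 1) = 2d + 2u + 2v + 1
= 2(d + u + v) + 1.
Since d + u + v is an integer, the sum is of the form 2k+1 for an integer k.

2(d + u + v) + 1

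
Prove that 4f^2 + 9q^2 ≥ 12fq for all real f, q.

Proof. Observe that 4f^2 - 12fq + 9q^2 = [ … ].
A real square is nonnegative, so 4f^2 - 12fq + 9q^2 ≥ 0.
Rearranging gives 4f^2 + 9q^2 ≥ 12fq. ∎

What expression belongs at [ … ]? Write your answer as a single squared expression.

4f^2 - 12fq + 9q^2 is a perfect-square trinomial: the outer terms are (2f)^2 and (3q)^2, and the cross term is -2·2f·3q.
So 4f^2 - 12fq + 9q^2 = (2f - 3q)^2 ≥ 0.

(2f - 3q)^2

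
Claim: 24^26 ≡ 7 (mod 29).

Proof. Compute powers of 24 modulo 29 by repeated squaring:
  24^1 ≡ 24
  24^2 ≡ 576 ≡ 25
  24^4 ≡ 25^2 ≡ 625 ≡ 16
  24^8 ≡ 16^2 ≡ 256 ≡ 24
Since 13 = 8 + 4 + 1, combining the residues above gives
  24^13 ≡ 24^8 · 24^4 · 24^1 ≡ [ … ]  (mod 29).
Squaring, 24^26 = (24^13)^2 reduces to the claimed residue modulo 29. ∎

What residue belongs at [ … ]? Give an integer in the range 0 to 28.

24^8 · 24^4 · 24^1 ≡ 24 · 16 · 24 = 9216.
9216 mod 29 = 23, so 24^13 ≡ 23 (mod 29).

23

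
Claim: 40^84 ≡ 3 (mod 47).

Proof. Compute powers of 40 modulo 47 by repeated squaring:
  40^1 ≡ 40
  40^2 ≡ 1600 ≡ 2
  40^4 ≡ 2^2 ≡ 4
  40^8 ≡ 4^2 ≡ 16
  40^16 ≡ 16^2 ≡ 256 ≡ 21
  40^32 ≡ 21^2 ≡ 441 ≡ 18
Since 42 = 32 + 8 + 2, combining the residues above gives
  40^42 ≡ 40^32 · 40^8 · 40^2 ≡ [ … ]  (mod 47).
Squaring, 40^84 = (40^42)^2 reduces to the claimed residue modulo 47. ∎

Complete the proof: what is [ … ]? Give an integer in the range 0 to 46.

12

Multiply the listed residues: 18 · 16 · 2 = 288 → 576.
Reducing modulo 47: 576 = 12·47 + 12, so 40^42 ≡ 12.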